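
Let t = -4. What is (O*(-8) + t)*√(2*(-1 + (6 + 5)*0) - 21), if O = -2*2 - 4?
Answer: 60*I*√23 ≈ 287.75*I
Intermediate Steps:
O = -8 (O = -4 - 4 = -8)
(O*(-8) + t)*√(2*(-1 + (6 + 5)*0) - 21) = (-8*(-8) - 4)*√(2*(-1 + (6 + 5)*0) - 21) = (64 - 4)*√(2*(-1 + 11*0) - 21) = 60*√(2*(-1 + 0) - 21) = 60*√(2*(-1) - 21) = 60*√(-2 - 21) = 60*√(-23) = 60*(I*√23) = 60*I*√23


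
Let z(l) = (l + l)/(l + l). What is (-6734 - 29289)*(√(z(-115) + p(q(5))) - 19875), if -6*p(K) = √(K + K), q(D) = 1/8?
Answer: 715957125 - 36023*√33/6 ≈ 7.1592e+8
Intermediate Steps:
q(D) = ⅛
z(l) = 1 (z(l) = (2*l)/((2*l)) = (2*l)*(1/(2*l)) = 1)
p(K) = -√2*√K/6 (p(K) = -√(K + K)/6 = -√2*√K/6)
(-6734 - 29289)*(√(z(-115) + p(q(5))) - 19875) = (-6734 - 29289)*(√(1 - √2*√(⅛)/6) - 19875) = -36023*(√(1 - √2*√2/4/6) - 19875) = -36023*(√(1 - 1/12) - 19875) = -36023*(√(11/12) - 19875) = -36023*(√33/6 - 19875) = -36023*(-19875 + √33/6) = 715957125 - 36023*√33/6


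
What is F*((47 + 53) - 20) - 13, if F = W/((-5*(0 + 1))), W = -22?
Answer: 339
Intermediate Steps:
F = 22/5 (F = -22*(-1/(5*(0 + 1))) = -22/((-5*1)) = -22/(-5) = -22*(-⅕) = 22/5 ≈ 4.4000)
F*((47 + 53) - 20) - 13 = 22*((47 + 53) - 20)/5 - 13 = 22*(100 - 20)/5 - 13 = (22/5)*80 - 13 = 352 - 13 = 339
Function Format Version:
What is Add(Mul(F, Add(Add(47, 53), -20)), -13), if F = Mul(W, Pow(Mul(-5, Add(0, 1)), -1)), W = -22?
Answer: 339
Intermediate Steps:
F = Rational(22, 5) (F = Mul(-22, Pow(Mul(-5, Add(0, 1)), -1)) = Mul(-22, Pow(Mul(-5, 1), -1)) = Mul(-22, Pow(-5, -1)) = Mul(-22, Rational(-1, 5)) = Rational(22, 5) ≈ 4.4000)
Add(Mul(F, Add(Add(47, 53), -20)), -13) = Add(Mul(Rational(22, 5), Add(Add(47, 53), -20)), -13) = Add(Mul(Rational(22, 5), Add(100, -20)), -13) = Add(Mul(Rational(22, 5), 80), -13) = Add(352, -13) = 339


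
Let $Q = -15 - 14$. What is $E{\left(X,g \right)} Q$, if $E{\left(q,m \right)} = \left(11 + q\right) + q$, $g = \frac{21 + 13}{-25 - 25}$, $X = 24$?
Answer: $-1711$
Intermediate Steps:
$g = - \frac{17}{25}$ ($g = \frac{34}{-50} = 34 \left(- \frac{1}{50}\right) = - \frac{17}{25} \approx -0.68$)
$E{\left(q,m \right)} = 11 + 2 q$
$Q = -29$ ($Q = -15 - 14 = -29$)
$E{\left(X,g \right)} Q = \left(11 + 2 \cdot 24\right) \left(-29\right) = \left(11 + 48\right) \left(-29\right) = 59 \left(-29\right) = -1711$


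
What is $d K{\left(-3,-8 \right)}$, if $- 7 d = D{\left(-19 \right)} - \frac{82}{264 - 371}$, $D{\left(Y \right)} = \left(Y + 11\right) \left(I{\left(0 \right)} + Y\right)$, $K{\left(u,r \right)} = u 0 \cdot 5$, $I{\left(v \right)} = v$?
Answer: $0$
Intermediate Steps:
$K{\left(u,r \right)} = 0$ ($K{\left(u,r \right)} = 0 \cdot 5 = 0$)
$D{\left(Y \right)} = Y \left(11 + Y\right)$ ($D{\left(Y \right)} = \left(Y + 11\right) \left(0 + Y\right) = \left(11 + Y\right) Y = Y \left(11 + Y\right)$)
$d = - \frac{16346}{749}$ ($d = - \frac{- 19 \left(11 - 19\right) - \frac{82}{264 - 371}}{7} = - \frac{\left(-19\right) \left(-8\right) - \frac{82}{264 - 371}}{7} = - \frac{152 - \frac{82}{-107}}{7} = - \frac{152 - - \frac{82}{107}}{7} = - \frac{152 + \frac{82}{107}}{7} = \left(- \frac{1}{7}\right) \frac{16346}{107} = - \frac{16346}{749} \approx -21.824$)
$d K{\left(-3,-8 \right)} = \left(- \frac{16346}{749}\right) 0 = 0$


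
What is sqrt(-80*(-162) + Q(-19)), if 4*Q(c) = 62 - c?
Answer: 9*sqrt(641)/2 ≈ 113.93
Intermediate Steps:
Q(c) = 31/2 - c/4 (Q(c) = (62 - c)/4 = 31/2 - c/4)
sqrt(-80*(-162) + Q(-19)) = sqrt(-80*(-162) + (31/2 - 1/4*(-19))) = sqrt(12960 + (31/2 + 19/4)) = sqrt(12960 + 81/4) = sqrt(51921/4) = 9*sqrt(641)/2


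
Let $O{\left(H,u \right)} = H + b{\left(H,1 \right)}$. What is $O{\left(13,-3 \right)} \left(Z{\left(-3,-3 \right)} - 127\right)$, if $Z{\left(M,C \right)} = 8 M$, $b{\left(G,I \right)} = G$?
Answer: $-3926$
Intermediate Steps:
$O{\left(H,u \right)} = 2 H$ ($O{\left(H,u \right)} = H + H = 2 H$)
$O{\left(13,-3 \right)} \left(Z{\left(-3,-3 \right)} - 127\right) = 2 \cdot 13 \left(8 \left(-3\right) - 127\right) = 26 \left(-24 - 127\right) = 26 \left(-151\right) = -3926$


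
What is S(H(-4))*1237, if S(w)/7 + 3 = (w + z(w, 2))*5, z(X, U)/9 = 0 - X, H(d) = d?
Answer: 1359463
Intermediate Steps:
z(X, U) = -9*X (z(X, U) = 9*(0 - X) = 9*(-X) = -9*X)
S(w) = -21 - 280*w (S(w) = -21 + 7*((w - 9*w)*5) = -21 + 7*(-8*w*5) = -21 + 7*(-40*w) = -21 - 280*w)
S(H(-4))*1237 = (-21 - 280*(-4))*1237 = (-21 + 1120)*1237 = 1099*1237 = 1359463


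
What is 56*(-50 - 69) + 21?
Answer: -6643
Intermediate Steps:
56*(-50 - 69) + 21 = 56*(-119) + 21 = -6664 + 21 = -6643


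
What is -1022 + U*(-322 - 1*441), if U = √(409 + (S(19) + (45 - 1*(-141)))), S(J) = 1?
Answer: -1022 - 1526*√149 ≈ -19649.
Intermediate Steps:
U = 2*√149 (U = √(409 + (1 + (45 - 1*(-141)))) = √(409 + (1 + (45 + 141))) = √(409 + (1 + 186)) = √(409 + 187) = √596 = 2*√149 ≈ 24.413)
-1022 + U*(-322 - 1*441) = -1022 + (2*√149)*(-322 - 1*441) = -1022 + (2*√149)*(-322 - 441) = -1022 + (2*√149)*(-763) = -1022 - 1526*√149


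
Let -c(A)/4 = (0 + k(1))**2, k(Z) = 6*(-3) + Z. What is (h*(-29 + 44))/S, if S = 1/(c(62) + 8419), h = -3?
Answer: -326835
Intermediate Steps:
k(Z) = -18 + Z
c(A) = -1156 (c(A) = -4*(0 + (-18 + 1))**2 = -4*(0 - 17)**2 = -4*(-17)**2 = -4*289 = -1156)
S = 1/7263 (S = 1/(-1156 + 8419) = 1/7263 ≈ 0.00013768)
(h*(-29 + 44))/S = (-3*(-29 + 44))/(1/7263) = -3*15*7263 = -45*7263 = -326835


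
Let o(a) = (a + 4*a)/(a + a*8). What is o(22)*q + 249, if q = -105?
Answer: 572/3 ≈ 190.67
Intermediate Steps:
o(a) = 5/9 (o(a) = (5*a)/(a + 8*a) = (5*a)/((9*a)) = (5*a)*(1/(9*a)) = 5/9)
o(22)*q + 249 = (5/9)*(-105) + 249 = -175/3 + 249 = 572/3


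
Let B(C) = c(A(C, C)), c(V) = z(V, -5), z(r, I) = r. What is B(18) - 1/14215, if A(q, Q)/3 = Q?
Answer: 767609/14215 ≈ 54.000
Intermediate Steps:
A(q, Q) = 3*Q
c(V) = V
B(C) = 3*C
B(18) - 1/14215 = 3*18 - 1/14215 = 54 - 1*1/14215 = 54 - 1/14215 = 767609/14215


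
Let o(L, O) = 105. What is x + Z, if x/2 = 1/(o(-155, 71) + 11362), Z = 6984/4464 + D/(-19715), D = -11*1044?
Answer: 30096015181/14016458110 ≈ 2.1472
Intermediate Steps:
D = -11484
Z = 2624363/1222330 (Z = 6984/4464 - 11484/(-19715) = 6984*(1/4464) - 11484*(-1/19715) = 97/62 + 11484/19715 = 2624363/1222330 ≈ 2.1470)
x = 2/11467 (x = 2/(105 + 11362) = 2/11467 ≈ 0.00017441)
x + Z = 2/11467 + 2624363/1222330 = 30096015181/14016458110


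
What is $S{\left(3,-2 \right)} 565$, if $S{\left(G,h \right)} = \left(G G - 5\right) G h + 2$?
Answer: $-12430$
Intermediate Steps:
$S{\left(G,h \right)} = 2 + G h \left(-5 + G^{2}\right)$ ($S{\left(G,h \right)} = \left(G^{2} - 5\right) G h + 2 = \left(-5 + G^{2}\right) G h + 2 = G \left(-5 + G^{2}\right) h + 2 = G h \left(-5 + G^{2}\right) + 2 = 2 + G h \left(-5 + G^{2}\right)$)
$S{\left(3,-2 \right)} 565 = \left(2 - 2 \cdot 3^{3} - 15 \left(-2\right)\right) 565 = \left(2 - 54 + 30\right) 565 = \left(-22\right) 565 = -12430$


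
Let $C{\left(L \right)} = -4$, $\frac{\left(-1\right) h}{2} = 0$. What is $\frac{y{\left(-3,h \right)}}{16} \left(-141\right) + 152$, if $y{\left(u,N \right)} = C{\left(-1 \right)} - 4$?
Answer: $\frac{445}{2} \approx 222.5$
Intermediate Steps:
$h = 0$ ($h = \left(-2\right) 0 = 0$)
$y{\left(u,N \right)} = -8$ ($y{\left(u,N \right)} = -4 - 4 = -8$)
$\frac{y{\left(-3,h \right)}}{16} \left(-141\right) + 152 = - \frac{8}{16} \left(-141\right) + 152 = \left(-8\right) \frac{1}{16} \left(-141\right) + 152 = \left(- \frac{1}{2}\right) \left(-141\right) + 152 = \frac{141}{2} + 152 = \frac{445}{2}$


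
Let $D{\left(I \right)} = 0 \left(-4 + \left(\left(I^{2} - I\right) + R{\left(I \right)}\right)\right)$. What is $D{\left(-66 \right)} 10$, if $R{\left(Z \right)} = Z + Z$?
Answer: $0$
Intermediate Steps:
$R{\left(Z \right)} = 2 Z$
$D{\left(I \right)} = 0$ ($D{\left(I \right)} = 0 \left(-4 + \left(\left(I^{2} - I\right) + 2 I\right)\right) = 0 \left(-4 + \left(I + I^{2}\right)\right) = 0 \left(-4 + I + I^{2}\right) = 0$)
$D{\left(-66 \right)} 10 = 0 \cdot 10 = 0$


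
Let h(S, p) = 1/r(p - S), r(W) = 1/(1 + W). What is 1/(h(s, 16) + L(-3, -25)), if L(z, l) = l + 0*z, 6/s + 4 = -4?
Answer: -4/29 ≈ -0.13793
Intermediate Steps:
s = -3/4 (s = 6/(-4 - 4) = 6/(-8) = 6*(-1/8) = -3/4 ≈ -0.75000)
h(S, p) = 1 + p - S (h(S, p) = 1/(1/(1 + (p - S))) = 1/(1/(1 + p - S)) = 1 + p - S)
L(z, l) = l (L(z, l) = l + 0 = l)
1/(h(s, 16) + L(-3, -25)) = 1/((1 + 16 - 1*(-3/4)) - 25) = 1/((1 + 16 + 3/4) - 25) = 1/(71/4 - 25) = 1/(-29/4) = -4/29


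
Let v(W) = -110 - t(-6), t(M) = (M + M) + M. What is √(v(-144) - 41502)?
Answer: I*√41594 ≈ 203.95*I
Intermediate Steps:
t(M) = 3*M (t(M) = 2*M + M = 3*M)
v(W) = -92 (v(W) = -110 - 3*(-6) = -110 - 1*(-18) = -110 + 18 = -92)
√(v(-144) - 41502) = √(-92 - 41502) = √(-41594) = I*√41594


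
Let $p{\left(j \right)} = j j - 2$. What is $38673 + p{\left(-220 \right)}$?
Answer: $87071$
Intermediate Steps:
$p{\left(j \right)} = -2 + j^{2}$ ($p{\left(j \right)} = j^{2} - 2 = -2 + j^{2}$)
$38673 + p{\left(-220 \right)} = 38673 - \left(2 - \left(-220\right)^{2}\right) = 38673 + \left(-2 + 48400\right) = 38673 + 48398 = 87071$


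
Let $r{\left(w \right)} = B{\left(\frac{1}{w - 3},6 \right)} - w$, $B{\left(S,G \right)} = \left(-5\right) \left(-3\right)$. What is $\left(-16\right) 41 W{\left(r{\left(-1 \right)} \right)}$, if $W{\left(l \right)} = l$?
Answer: $-10496$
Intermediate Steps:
$B{\left(S,G \right)} = 15$
$r{\left(w \right)} = 15 - w$
$\left(-16\right) 41 W{\left(r{\left(-1 \right)} \right)} = \left(-16\right) 41 \left(15 - -1\right) = - 656 \left(15 + 1\right) = \left(-656\right) 16 = -10496$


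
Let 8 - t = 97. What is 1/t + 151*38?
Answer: 510681/89 ≈ 5738.0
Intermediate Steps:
t = -89 (t = 8 - 1*97 = 8 - 97 = -89)
1/t + 151*38 = 1/(-89) + 151*38 = -1/89 + 5738 = 510681/89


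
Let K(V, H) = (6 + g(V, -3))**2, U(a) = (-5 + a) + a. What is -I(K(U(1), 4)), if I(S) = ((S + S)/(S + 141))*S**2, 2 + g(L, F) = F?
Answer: -1/71 ≈ -0.014085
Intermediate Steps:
g(L, F) = -2 + F
U(a) = -5 + 2*a
K(V, H) = 1 (K(V, H) = (6 + (-2 - 3))**2 = (6 - 5)**2 = 1**2 = 1)
I(S) = 2*S**3/(141 + S) (I(S) = ((2*S)/(141 + S))*S**2 = (2*S/(141 + S))*S**2 = 2*S**3/(141 + S))
-I(K(U(1), 4)) = -2*1**3/(141 + 1) = -2/142 = -1*1/71 = -1/71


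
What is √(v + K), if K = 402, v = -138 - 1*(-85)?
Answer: √349 ≈ 18.682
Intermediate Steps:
v = -53 (v = -138 + 85 = -53)
√(v + K) = √(-53 + 402) = √349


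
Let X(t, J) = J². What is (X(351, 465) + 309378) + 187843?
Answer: 713446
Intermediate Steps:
(X(351, 465) + 309378) + 187843 = (465² + 309378) + 187843 = (216225 + 309378) + 187843 = 525603 + 187843 = 713446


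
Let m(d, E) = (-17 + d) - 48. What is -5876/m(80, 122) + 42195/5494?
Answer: -31649819/82410 ≈ -384.05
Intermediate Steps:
m(d, E) = -65 + d
-5876/m(80, 122) + 42195/5494 = -5876/(-65 + 80) + 42195/5494 = -5876/15 + 42195*(1/5494) = -5876*1/15 + 42195/5494 = -5876/15 + 42195/5494 = -31649819/82410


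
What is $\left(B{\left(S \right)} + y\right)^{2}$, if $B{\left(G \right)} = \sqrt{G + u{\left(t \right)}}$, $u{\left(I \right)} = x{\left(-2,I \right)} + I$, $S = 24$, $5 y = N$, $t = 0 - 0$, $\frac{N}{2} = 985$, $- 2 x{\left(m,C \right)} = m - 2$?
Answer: $\left(394 + \sqrt{26}\right)^{2} \approx 1.5928 \cdot 10^{5}$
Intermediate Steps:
$x{\left(m,C \right)} = 1 - \frac{m}{2}$ ($x{\left(m,C \right)} = - \frac{m - 2}{2} = - \frac{-2 + m}{2} = 1 - \frac{m}{2}$)
$N = 1970$ ($N = 2 \cdot 985 = 1970$)
$t = 0$ ($t = 0 + 0 = 0$)
$y = 394$ ($y = \frac{1}{5} \cdot 1970 = 394$)
$u{\left(I \right)} = 2 + I$ ($u{\left(I \right)} = \left(1 - -1\right) + I = \left(1 + 1\right) + I = 2 + I$)
$B{\left(G \right)} = \sqrt{2 + G}$ ($B{\left(G \right)} = \sqrt{G + \left(2 + 0\right)} = \sqrt{G + 2} = \sqrt{2 + G}$)
$\left(B{\left(S \right)} + y\right)^{2} = \left(\sqrt{2 + 24} + 394\right)^{2} = \left(\sqrt{26} + 394\right)^{2} = \left(394 + \sqrt{26}\right)^{2}$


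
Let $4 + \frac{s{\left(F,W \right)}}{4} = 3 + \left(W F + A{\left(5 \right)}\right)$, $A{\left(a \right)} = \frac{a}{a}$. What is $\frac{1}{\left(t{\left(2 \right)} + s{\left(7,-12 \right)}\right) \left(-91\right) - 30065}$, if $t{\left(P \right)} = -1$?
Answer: $\frac{1}{602} \approx 0.0016611$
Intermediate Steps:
$A{\left(a \right)} = 1$
$s{\left(F,W \right)} = 4 F W$ ($s{\left(F,W \right)} = -16 + 4 \left(3 + \left(W F + 1\right)\right) = -16 + 4 \left(3 + \left(F W + 1\right)\right) = -16 + 4 \left(3 + \left(1 + F W\right)\right) = -16 + 4 \left(4 + F W\right) = -16 + \left(16 + 4 F W\right) = 4 F W$)
$\frac{1}{\left(t{\left(2 \right)} + s{\left(7,-12 \right)}\right) \left(-91\right) - 30065} = \frac{1}{\left(-1 + 4 \cdot 7 \left(-12\right)\right) \left(-91\right) - 30065} = \frac{1}{\left(-1 - 336\right) \left(-91\right) - 30065} = \frac{1}{\left(-337\right) \left(-91\right) - 30065} = \frac{1}{30667 - 30065} = \frac{1}{602}$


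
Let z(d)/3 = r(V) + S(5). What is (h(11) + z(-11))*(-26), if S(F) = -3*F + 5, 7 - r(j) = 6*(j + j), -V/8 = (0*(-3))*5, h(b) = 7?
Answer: 52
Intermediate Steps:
V = 0 (V = -8*0*(-3)*5 = -0*5 = -8*0 = 0)
r(j) = 7 - 12*j (r(j) = 7 - 6*(j + j) = 7 - 6*2*j = 7 - 12*j)
S(F) = 5 - 3*F
z(d) = -9 (z(d) = 3*((7 - 12*0) + (5 - 3*5)) = 3*((7 + 0) + (5 - 15)) = 3*(7 - 10) = 3*(-3) = -9)
(h(11) + z(-11))*(-26) = (7 - 9)*(-26) = -2*(-26) = 52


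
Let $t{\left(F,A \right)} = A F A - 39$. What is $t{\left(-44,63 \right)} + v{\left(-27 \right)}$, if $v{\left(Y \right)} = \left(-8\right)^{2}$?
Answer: $-174611$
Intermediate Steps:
$t{\left(F,A \right)} = -39 + F A^{2}$ ($t{\left(F,A \right)} = F A^{2} - 39 = -39 + F A^{2}$)
$v{\left(Y \right)} = 64$
$t{\left(-44,63 \right)} + v{\left(-27 \right)} = \left(-39 - 44 \cdot 63^{2}\right) + 64 = \left(-39 - 174636\right) + 64 = -174675 + 64 = -174611$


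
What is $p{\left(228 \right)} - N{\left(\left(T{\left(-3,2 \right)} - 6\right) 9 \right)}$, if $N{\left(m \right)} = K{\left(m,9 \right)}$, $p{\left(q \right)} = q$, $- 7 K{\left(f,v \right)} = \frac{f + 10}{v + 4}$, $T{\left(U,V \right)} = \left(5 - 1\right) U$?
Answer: $\frac{20596}{91} \approx 226.33$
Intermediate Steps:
$T{\left(U,V \right)} = 4 U$
$K{\left(f,v \right)} = - \frac{10 + f}{7 \left(4 + v\right)}$ ($K{\left(f,v \right)} = - \frac{\left(f + 10\right) \frac{1}{v + 4}}{7} = - \frac{\left(10 + f\right) \frac{1}{4 + v}}{7} = - \frac{\frac{1}{4 + v} \left(10 + f\right)}{7} = - \frac{10 + f}{7 \left(4 + v\right)}$)
$N{\left(m \right)} = - \frac{10}{91} - \frac{m}{91}$ ($N{\left(m \right)} = \frac{-10 - m}{7 \left(4 + 9\right)} = \frac{-10 - m}{7 \cdot 13} = \frac{1}{7} \cdot \frac{1}{13} \left(-10 - m\right) = - \frac{10}{91} - \frac{m}{91}$)
$p{\left(228 \right)} - N{\left(\left(T{\left(-3,2 \right)} - 6\right) 9 \right)} = 228 - \left(- \frac{10}{91} - \frac{\left(4 \left(-3\right) - 6\right) 9}{91}\right) = 228 - \left(- \frac{10}{91} - \frac{\left(-12 - 6\right) 9}{91}\right) = 228 - \left(- \frac{10}{91} - \frac{\left(-18\right) 9}{91}\right) = 228 - \left(- \frac{10}{91} - - \frac{162}{91}\right) = 228 - \left(- \frac{10}{91} + \frac{162}{91}\right) = 228 - \frac{152}{91} = \frac{20596}{91}$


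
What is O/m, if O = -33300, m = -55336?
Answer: 8325/13834 ≈ 0.60178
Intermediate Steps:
O/m = -33300/(-55336) = -33300*(-1/55336) = 8325/13834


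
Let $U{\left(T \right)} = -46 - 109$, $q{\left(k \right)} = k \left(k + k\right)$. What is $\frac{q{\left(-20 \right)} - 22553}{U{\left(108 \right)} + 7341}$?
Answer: $- \frac{21753}{7186} \approx -3.0271$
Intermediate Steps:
$q{\left(k \right)} = 2 k^{2}$ ($q{\left(k \right)} = k 2 k = 2 k^{2}$)
$U{\left(T \right)} = -155$
$\frac{q{\left(-20 \right)} - 22553}{U{\left(108 \right)} + 7341} = \frac{2 \left(-20\right)^{2} - 22553}{-155 + 7341} = \frac{2 \cdot 400 - 22553}{7186} = \left(800 - 22553\right) \frac{1}{7186} = \left(-21753\right) \frac{1}{7186} = - \frac{21753}{7186}$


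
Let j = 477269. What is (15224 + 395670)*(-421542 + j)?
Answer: 22897889938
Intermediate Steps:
(15224 + 395670)*(-421542 + j) = (15224 + 395670)*(-421542 + 477269) = 410894*55727 = 22897889938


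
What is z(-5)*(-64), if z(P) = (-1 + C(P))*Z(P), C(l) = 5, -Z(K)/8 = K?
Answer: -10240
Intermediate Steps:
Z(K) = -8*K
z(P) = -32*P (z(P) = (-1 + 5)*(-8*P) = 4*(-8*P) = -32*P)
z(-5)*(-64) = -32*(-5)*(-64) = 160*(-64) = -10240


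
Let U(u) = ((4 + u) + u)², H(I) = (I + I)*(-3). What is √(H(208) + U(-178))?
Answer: 4*√7666 ≈ 350.22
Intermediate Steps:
H(I) = -6*I (H(I) = (2*I)*(-3) = -6*I)
U(u) = (4 + 2*u)²
√(H(208) + U(-178)) = √(-6*208 + 4*(2 - 178)²) = √(-1248 + 4*(-176)²) = √(-1248 + 4*30976) = √(-1248 + 123904) = √122656 = 4*√7666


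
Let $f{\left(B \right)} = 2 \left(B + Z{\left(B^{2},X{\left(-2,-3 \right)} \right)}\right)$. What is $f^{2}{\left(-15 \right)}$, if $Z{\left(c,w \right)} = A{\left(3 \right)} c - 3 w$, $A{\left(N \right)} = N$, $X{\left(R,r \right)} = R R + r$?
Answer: $1726596$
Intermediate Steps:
$X{\left(R,r \right)} = r + R^{2}$ ($X{\left(R,r \right)} = R^{2} + r = r + R^{2}$)
$Z{\left(c,w \right)} = - 3 w + 3 c$ ($Z{\left(c,w \right)} = 3 c - 3 w = - 3 w + 3 c$)
$f{\left(B \right)} = -6 + 2 B + 6 B^{2}$ ($f{\left(B \right)} = 2 \left(B + \left(- 3 \left(-3 + \left(-2\right)^{2}\right) + 3 B^{2}\right)\right) = 2 \left(B + \left(- 3 \left(-3 + 4\right) + 3 B^{2}\right)\right) = 2 \left(B + \left(\left(-3\right) 1 + 3 B^{2}\right)\right) = 2 \left(B + \left(-3 + 3 B^{2}\right)\right) = 2 \left(-3 + B + 3 B^{2}\right) = -6 + 2 B + 6 B^{2}$)
$f^{2}{\left(-15 \right)} = \left(-6 + 2 \left(-15\right) + 6 \left(-15\right)^{2}\right)^{2} = \left(-6 - 30 + 6 \cdot 225\right)^{2} = \left(-6 - 30 + 1350\right)^{2} = 1314^{2} = 1726596$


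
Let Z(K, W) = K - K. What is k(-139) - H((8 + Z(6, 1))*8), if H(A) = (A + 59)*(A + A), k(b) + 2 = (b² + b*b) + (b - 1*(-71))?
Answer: 22828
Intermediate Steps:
Z(K, W) = 0
k(b) = 69 + b + 2*b² (k(b) = -2 + ((b² + b*b) + (b - 1*(-71))) = -2 + ((b² + b²) + (b + 71)) = -2 + (2*b² + (71 + b)) = -2 + (71 + b + 2*b²) = 69 + b + 2*b²)
H(A) = 2*A*(59 + A) (H(A) = (59 + A)*(2*A) = 2*A*(59 + A))
k(-139) - H((8 + Z(6, 1))*8) = (69 - 139 + 2*(-139)²) - 2*(8 + 0)*8*(59 + (8 + 0)*8) = (69 - 139 + 2*19321) - 2*8*8*(59 + 8*8) = (69 - 139 + 38642) - 2*64*(59 + 64) = 38572 - 2*64*123 = 38572 - 1*15744 = 38572 - 15744 = 22828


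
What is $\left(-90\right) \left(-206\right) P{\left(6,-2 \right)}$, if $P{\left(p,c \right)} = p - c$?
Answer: $148320$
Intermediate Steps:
$\left(-90\right) \left(-206\right) P{\left(6,-2 \right)} = \left(-90\right) \left(-206\right) \left(6 - -2\right) = 18540 \left(6 + 2\right) = 18540 \cdot 8 = 148320$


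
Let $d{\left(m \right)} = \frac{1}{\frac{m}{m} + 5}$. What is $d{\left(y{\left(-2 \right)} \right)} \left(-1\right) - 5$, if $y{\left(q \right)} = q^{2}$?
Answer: $- \frac{31}{6} \approx -5.1667$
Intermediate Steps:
$d{\left(m \right)} = \frac{1}{6}$ ($d{\left(m \right)} = \frac{1}{1 + 5} = \frac{1}{6}$)
$d{\left(y{\left(-2 \right)} \right)} \left(-1\right) - 5 = \frac{1}{6} \left(-1\right) - 5 = - \frac{1}{6} - 5 = - \frac{31}{6}$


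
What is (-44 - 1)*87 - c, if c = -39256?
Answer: 35341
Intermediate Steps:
(-44 - 1)*87 - c = (-44 - 1)*87 - 1*(-39256) = -45*87 + 39256 = -3915 + 39256 = 35341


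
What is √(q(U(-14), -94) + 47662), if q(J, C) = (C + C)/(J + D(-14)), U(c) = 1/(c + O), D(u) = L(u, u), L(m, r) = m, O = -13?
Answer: √6848141146/379 ≈ 218.35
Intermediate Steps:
D(u) = u
U(c) = 1/(-13 + c) (U(c) = 1/(c - 13) = 1/(-13 + c))
q(J, C) = 2*C/(-14 + J) (q(J, C) = (C + C)/(J - 14) = (2*C)/(-14 + J) = 2*C/(-14 + J))
√(q(U(-14), -94) + 47662) = √(2*(-94)/(-14 + 1/(-13 - 14)) + 47662) = √(2*(-94)/(-14 + 1/(-27)) + 47662) = √(2*(-94)/(-14 - 1/27) + 47662) = √(2*(-94)/(-379/27) + 47662) = √(2*(-94)*(-27/379) + 47662) = √(5076/379 + 47662) = √(18068974/379) = √6848141146/379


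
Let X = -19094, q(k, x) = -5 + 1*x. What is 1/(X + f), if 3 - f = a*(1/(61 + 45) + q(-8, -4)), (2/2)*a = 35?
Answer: -106/1990291 ≈ -5.3259e-5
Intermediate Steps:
a = 35
q(k, x) = -5 + x
f = 33673/106 (f = 3 - 35*(1/(61 + 45) + (-5 - 4)) = 3 - 35*(1/106 - 9) = 3 - 35*(-953)/106 = 3 - 1*(-33355/106) = 3 + 33355/106 = 33673/106 ≈ 317.67)
1/(X + f) = 1/(-19094 + 33673/106) = 1/(-1990291/106) = -106/1990291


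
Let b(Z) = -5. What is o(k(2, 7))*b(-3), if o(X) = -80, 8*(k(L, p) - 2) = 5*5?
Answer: 400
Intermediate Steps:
k(L, p) = 41/8 (k(L, p) = 2 + (5*5)/8 = 2 + (1/8)*25 = 2 + 25/8 = 41/8)
o(k(2, 7))*b(-3) = -80*(-5) = 400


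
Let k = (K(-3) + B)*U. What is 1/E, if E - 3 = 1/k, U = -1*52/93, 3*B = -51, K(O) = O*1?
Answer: 1040/3213 ≈ 0.32369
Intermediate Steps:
K(O) = O
B = -17 (B = (⅓)*(-51) = -17)
U = -52/93 (U = -52*1/93 = -52/93 ≈ -0.55914)
k = 1040/93 (k = (-3 - 17)*(-52/93) = -20*(-52/93) = 1040/93 ≈ 11.183)
E = 3213/1040 (E = 3 + 1/(1040/93) = 3 + 93/1040 = 3213/1040 ≈ 3.0894)
1/E = 1/(3213/1040) = 1040/3213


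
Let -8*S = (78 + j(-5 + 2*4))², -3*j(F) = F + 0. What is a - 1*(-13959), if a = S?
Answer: 105743/8 ≈ 13218.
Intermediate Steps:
j(F) = -F/3 (j(F) = -(F + 0)/3 = -F/3)
S = -5929/8 (S = -(78 - (-5 + 2*4)/3)²/8 = -(78 - (-5 + 8)/3)²/8 = -(78 - ⅓*3)²/8 = -(78 - 1)²/8 = -⅛*77² = -⅛*5929 = -5929/8 ≈ -741.13)
a = -5929/8 ≈ -741.13
a - 1*(-13959) = -5929/8 - 1*(-13959) = -5929/8 + 13959 = 105743/8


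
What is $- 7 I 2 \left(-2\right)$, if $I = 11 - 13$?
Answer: $-56$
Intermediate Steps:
$I = -2$ ($I = 11 - 13 = -2$)
$- 7 I 2 \left(-2\right) = \left(-7\right) \left(-2\right) 2 \left(-2\right) = 14 \left(-4\right) = -56$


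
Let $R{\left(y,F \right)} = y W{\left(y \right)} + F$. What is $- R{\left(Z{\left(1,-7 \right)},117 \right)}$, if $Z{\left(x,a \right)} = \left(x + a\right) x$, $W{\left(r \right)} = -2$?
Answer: $-129$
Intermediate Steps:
$Z{\left(x,a \right)} = x \left(a + x\right)$ ($Z{\left(x,a \right)} = \left(a + x\right) x = x \left(a + x\right)$)
$R{\left(y,F \right)} = F - 2 y$ ($R{\left(y,F \right)} = y \left(-2\right) + F = - 2 y + F = F - 2 y$)
$- R{\left(Z{\left(1,-7 \right)},117 \right)} = - (117 - 2 \cdot 1 \left(-7 + 1\right)) = - (117 - 2 \cdot 1 \left(-6\right)) = - (117 - -12) = - (117 + 12) = \left(-1\right) 129 = -129$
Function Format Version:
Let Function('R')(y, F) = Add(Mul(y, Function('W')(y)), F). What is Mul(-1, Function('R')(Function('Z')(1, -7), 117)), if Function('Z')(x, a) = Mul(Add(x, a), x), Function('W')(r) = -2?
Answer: -129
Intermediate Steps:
Function('Z')(x, a) = Mul(x, Add(a, x)) (Function('Z')(x, a) = Mul(Add(a, x), x) = Mul(x, Add(a, x)))
Function('R')(y, F) = Add(F, Mul(-2, y)) (Function('R')(y, F) = Add(Mul(y, -2), F) = Add(Mul(-2, y), F) = Add(F, Mul(-2, y)))
Mul(-1, Function('R')(Function('Z')(1, -7), 117)) = Mul(-1, Add(117, Mul(-2, Mul(1, Add(-7, 1))))) = Mul(-1, Add(117, Mul(-2, Mul(1, -6)))) = Mul(-1, Add(117, Mul(-2, -6))) = Mul(-1, Add(117, 12)) = Mul(-1, 129) = -129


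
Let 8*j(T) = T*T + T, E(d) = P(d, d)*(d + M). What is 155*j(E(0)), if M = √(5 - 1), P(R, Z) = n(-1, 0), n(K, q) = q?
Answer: 0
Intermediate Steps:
P(R, Z) = 0
M = 2 (M = √4 = 2)
E(d) = 0 (E(d) = 0*(d + 2) = 0*(2 + d) = 0)
j(T) = T/8 + T²/8 (j(T) = (T*T + T)/8 = (T² + T)/8 = (T + T²)/8 = T/8 + T²/8)
155*j(E(0)) = 155*((⅛)*0*(1 + 0)) = 155*((⅛)*0*1) = 155*0 = 0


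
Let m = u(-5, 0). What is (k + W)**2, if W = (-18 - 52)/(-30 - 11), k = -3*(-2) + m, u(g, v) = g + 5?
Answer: 99856/1681 ≈ 59.403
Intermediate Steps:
u(g, v) = 5 + g
m = 0 (m = 5 - 5 = 0)
k = 6 (k = -3*(-2) + 0 = 6 + 0 = 6)
W = 70/41 (W = -70/(-41) = -70*(-1/41) = 70/41 ≈ 1.7073)
(k + W)**2 = (6 + 70/41)**2 = (316/41)**2 = 99856/1681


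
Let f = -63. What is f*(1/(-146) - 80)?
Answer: 735903/146 ≈ 5040.4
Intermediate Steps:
f*(1/(-146) - 80) = -63*(1/(-146) - 80) = -63*(-1/146 - 80) = -63*(-11681/146) = 735903/146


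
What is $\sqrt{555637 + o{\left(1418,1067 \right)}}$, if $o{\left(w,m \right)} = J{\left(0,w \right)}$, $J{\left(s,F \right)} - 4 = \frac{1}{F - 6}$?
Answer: $\frac{13 \sqrt{1638766141}}{706} \approx 745.41$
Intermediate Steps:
$J{\left(s,F \right)} = 4 + \frac{1}{-6 + F}$ ($J{\left(s,F \right)} = 4 + \frac{1}{F - 6} = 4 + \frac{1}{-6 + F}$)
$o{\left(w,m \right)} = \frac{-23 + 4 w}{-6 + w}$
$\sqrt{555637 + o{\left(1418,1067 \right)}} = \sqrt{555637 + \frac{-23 + 4 \cdot 1418}{-6 + 1418}} = \sqrt{555637 + \frac{-23 + 5672}{1412}} = \sqrt{555637 + \frac{1}{1412} \cdot 5649} = \sqrt{555637 + \frac{5649}{1412}} = \sqrt{\frac{784565093}{1412}} = \frac{13 \sqrt{1638766141}}{706}$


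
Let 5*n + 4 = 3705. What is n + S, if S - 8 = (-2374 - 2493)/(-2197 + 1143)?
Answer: 127979/170 ≈ 752.82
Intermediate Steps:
n = 3701/5 (n = -4/5 + (1/5)*3705 = -4/5 + 741 = 3701/5 ≈ 740.20)
S = 429/34 (S = 8 + (-2374 - 2493)/(-2197 + 1143) = 8 - 4867/(-1054) = 8 - 4867*(-1/1054) = 8 + 157/34 = 429/34 ≈ 12.618)
n + S = 3701/5 + 429/34 = 127979/170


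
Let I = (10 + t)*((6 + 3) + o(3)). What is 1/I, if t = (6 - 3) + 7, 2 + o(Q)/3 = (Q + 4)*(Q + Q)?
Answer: 1/2580 ≈ 0.00038760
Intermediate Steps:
o(Q) = -6 + 6*Q*(4 + Q) (o(Q) = -6 + 3*((Q + 4)*(Q + Q)) = -6 + 3*((4 + Q)*(2*Q)) = -6 + 3*(2*Q*(4 + Q)) = -6 + 6*Q*(4 + Q))
t = 10 (t = 3 + 7 = 10)
I = 2580 (I = (10 + 10)*((6 + 3) + (-6 + 6*3² + 24*3)) = 20*(9 + (-6 + 6*9 + 72)) = 20*(9 + (-6 + 54 + 72)) = 20*(9 + 120) = 20*129 = 2580)
1/I = 1/2580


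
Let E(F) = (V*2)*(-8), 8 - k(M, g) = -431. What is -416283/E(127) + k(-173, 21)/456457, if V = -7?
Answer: -27145034309/7303312 ≈ -3716.8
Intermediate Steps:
k(M, g) = 439 (k(M, g) = 8 - 1*(-431) = 8 + 431 = 439)
E(F) = 112 (E(F) = -7*2*(-8) = -14*(-8) = 112)
-416283/E(127) + k(-173, 21)/456457 = -416283/112 + 439/456457 = -416283*1/112 + 439*(1/456457) = -59469/16 + 439/456457 = -27145034309/7303312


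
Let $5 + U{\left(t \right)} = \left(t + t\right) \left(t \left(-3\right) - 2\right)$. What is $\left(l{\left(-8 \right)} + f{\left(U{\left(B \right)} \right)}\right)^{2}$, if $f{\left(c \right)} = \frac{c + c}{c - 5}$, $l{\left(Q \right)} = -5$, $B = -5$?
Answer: $\frac{1849}{196} \approx 9.4337$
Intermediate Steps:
$U{\left(t \right)} = -5 + 2 t \left(-2 - 3 t\right)$ ($U{\left(t \right)} = -5 + \left(t + t\right) \left(t \left(-3\right) - 2\right) = -5 + 2 t \left(- 3 t - 2\right) = -5 + 2 t \left(-2 - 3 t\right)$)
$f{\left(c \right)} = \frac{2 c}{-5 + c}$
$\left(l{\left(-8 \right)} + f{\left(U{\left(B \right)} \right)}\right)^{2} = \left(-5 + \frac{2 \left(-5 - 6 \left(-5\right)^{2} - -20\right)}{-5 - \left(-15 + 150\right)}\right)^{2} = \left(-5 + \frac{2 \left(-5 - 150 + 20\right)}{-5 - 135}\right)^{2} = \left(-5 + 2 \left(-135\right) \frac{1}{-5 - 135}\right)^{2} = \left(-5 + 2 \left(-135\right) \frac{1}{-140}\right)^{2} = \left(-5 + 2 \left(-135\right) \left(- \frac{1}{140}\right)\right)^{2} = \left(-5 + \frac{27}{14}\right)^{2} = \left(- \frac{43}{14}\right)^{2} = \frac{1849}{196}$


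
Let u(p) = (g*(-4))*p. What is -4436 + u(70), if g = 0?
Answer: -4436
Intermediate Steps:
u(p) = 0 (u(p) = (0*(-4))*p = 0*p = 0)
-4436 + u(70) = -4436 + 0 = -4436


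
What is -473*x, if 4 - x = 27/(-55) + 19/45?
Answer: -86602/45 ≈ -1924.5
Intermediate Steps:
x = 2014/495 (x = 4 - (27/(-55) + 19/45) = 4 - (27*(-1/55) + 19*(1/45)) = 4 - (-27/55 + 19/45) = 4 - 1*(-34/495) = 4 + 34/495 = 2014/495 ≈ 4.0687)
-473*x = -473*2014/495 = -86602/45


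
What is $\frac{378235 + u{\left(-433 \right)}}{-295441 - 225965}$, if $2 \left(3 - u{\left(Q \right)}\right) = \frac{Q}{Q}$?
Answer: $- \frac{756475}{1042812} \approx -0.72542$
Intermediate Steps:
$u{\left(Q \right)} = \frac{5}{2}$ ($u{\left(Q \right)} = 3 - \frac{Q \frac{1}{Q}}{2} = 3 - \frac{1}{2} = \frac{5}{2}$)
$\frac{378235 + u{\left(-433 \right)}}{-295441 - 225965} = \frac{378235 + \frac{5}{2}}{-295441 - 225965} = \frac{756475}{2 \left(-521406\right)} = \frac{756475}{2} \left(- \frac{1}{521406}\right) = - \frac{756475}{1042812}$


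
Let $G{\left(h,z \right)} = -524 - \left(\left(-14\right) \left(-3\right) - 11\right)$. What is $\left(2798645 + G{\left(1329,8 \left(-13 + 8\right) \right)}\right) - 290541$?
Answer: $2507549$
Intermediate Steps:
$G{\left(h,z \right)} = -555$ ($G{\left(h,z \right)} = -524 - \left(42 - 11\right) = -524 - 31 = -555$)
$\left(2798645 + G{\left(1329,8 \left(-13 + 8\right) \right)}\right) - 290541 = \left(2798645 - 555\right) - 290541 = 2798090 - 290541 = 2507549$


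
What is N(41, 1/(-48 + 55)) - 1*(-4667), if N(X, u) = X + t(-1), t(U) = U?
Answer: 4707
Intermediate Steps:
N(X, u) = -1 + X (N(X, u) = X - 1 = -1 + X)
N(41, 1/(-48 + 55)) - 1*(-4667) = (-1 + 41) - 1*(-4667) = 40 + 4667 = 4707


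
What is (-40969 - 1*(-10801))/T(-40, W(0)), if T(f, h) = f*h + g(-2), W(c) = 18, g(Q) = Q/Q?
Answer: 30168/719 ≈ 41.958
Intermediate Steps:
g(Q) = 1
T(f, h) = 1 + f*h (T(f, h) = f*h + 1 = 1 + f*h)
(-40969 - 1*(-10801))/T(-40, W(0)) = (-40969 - 1*(-10801))/(1 - 40*18) = (-40969 + 10801)/(1 - 720) = -30168/(-719) = -30168*(-1/719) = 30168/719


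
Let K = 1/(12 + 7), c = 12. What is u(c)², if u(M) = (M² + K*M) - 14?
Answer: 6160324/361 ≈ 17065.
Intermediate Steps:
K = 1/19 ≈ 0.052632
u(M) = -14 + M² + M/19 (u(M) = (M² + M/19) - 14 = -14 + M² + M/19)
u(c)² = (-14 + 12² + (1/19)*12)² = (-14 + 144 + 12/19)² = (2482/19)² = 6160324/361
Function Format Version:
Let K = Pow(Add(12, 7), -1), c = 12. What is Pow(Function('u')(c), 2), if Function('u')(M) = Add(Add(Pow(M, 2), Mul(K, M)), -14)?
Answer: Rational(6160324, 361) ≈ 17065.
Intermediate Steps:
K = Rational(1, 19) (K = Pow(19, -1) = Rational(1, 19) ≈ 0.052632)
Function('u')(M) = Add(-14, Pow(M, 2), Mul(Rational(1, 19), M)) (Function('u')(M) = Add(Add(Pow(M, 2), Mul(Rational(1, 19), M)), -14) = Add(-14, Pow(M, 2), Mul(Rational(1, 19), M)))
Pow(Function('u')(c), 2) = Pow(Add(-14, Pow(12, 2), Mul(Rational(1, 19), 12)), 2) = Pow(Add(-14, 144, Rational(12, 19)), 2) = Pow(Rational(2482, 19), 2) = Rational(6160324, 361)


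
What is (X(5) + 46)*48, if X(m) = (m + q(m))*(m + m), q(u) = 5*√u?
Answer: 4608 + 2400*√5 ≈ 9974.6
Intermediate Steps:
X(m) = 2*m*(m + 5*√m) (X(m) = (m + 5*√m)*(m + m) = (m + 5*√m)*(2*m) = 2*m*(m + 5*√m))
(X(5) + 46)*48 = (2*5*(5 + 5*√5) + 46)*48 = ((50 + 50*√5) + 46)*48 = (96 + 50*√5)*48 = 4608 + 2400*√5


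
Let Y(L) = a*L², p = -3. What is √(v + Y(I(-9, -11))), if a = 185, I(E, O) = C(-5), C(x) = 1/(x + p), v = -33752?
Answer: I*√2159943/8 ≈ 183.71*I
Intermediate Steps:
C(x) = 1/(-3 + x) (C(x) = 1/(x - 3) = 1/(-3 + x))
I(E, O) = -⅛ (I(E, O) = 1/(-3 - 5) = 1/(-8) = -⅛)
Y(L) = 185*L²
√(v + Y(I(-9, -11))) = √(-33752 + 185*(-⅛)²) = √(-33752 + 185*(1/64)) = √(-33752 + 185/64) = √(-2159943/64) = I*√2159943/8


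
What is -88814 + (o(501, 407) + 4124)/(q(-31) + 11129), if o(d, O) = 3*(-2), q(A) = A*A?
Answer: -536878571/6045 ≈ -88814.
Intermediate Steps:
q(A) = A²
o(d, O) = -6
-88814 + (o(501, 407) + 4124)/(q(-31) + 11129) = -88814 + (-6 + 4124)/((-31)² + 11129) = -88814 + 4118/(961 + 11129) = -88814 + 4118/12090 = -88814 + 4118*(1/12090) = -88814 + 2059/6045 = -536878571/6045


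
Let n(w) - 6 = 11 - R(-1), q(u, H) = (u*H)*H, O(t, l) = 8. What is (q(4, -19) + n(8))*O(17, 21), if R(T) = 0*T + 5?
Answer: 11648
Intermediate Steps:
R(T) = 5 (R(T) = 0 + 5 = 5)
q(u, H) = u*H**2 (q(u, H) = (H*u)*H = u*H**2)
n(w) = 12 (n(w) = 6 + (11 - 1*5) = 6 + (11 - 5) = 6 + 6 = 12)
(q(4, -19) + n(8))*O(17, 21) = (4*(-19)**2 + 12)*8 = (4*361 + 12)*8 = (1444 + 12)*8 = 1456*8 = 11648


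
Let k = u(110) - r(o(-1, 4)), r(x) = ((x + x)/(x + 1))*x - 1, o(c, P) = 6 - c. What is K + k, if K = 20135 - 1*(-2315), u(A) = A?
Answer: 90195/4 ≈ 22549.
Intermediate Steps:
r(x) = -1 + 2*x²/(1 + x) (r(x) = ((2*x)/(1 + x))*x - 1 = (2*x/(1 + x))*x - 1 = 2*x²/(1 + x) - 1 = -1 + 2*x²/(1 + x))
k = 395/4 (k = 110 - (-1 - (6 - 1*(-1)) + 2*(6 - 1*(-1))²)/(1 + (6 - 1*(-1))) = 110 - (-1 - (6 + 1) + 2*(6 + 1)²)/(1 + (6 + 1)) = 110 - (-1 - 1*7 + 2*7²)/(1 + 7) = 110 - (-1 - 7 + 2*49)/8 = 110 - (-1 - 7 + 98)/8 = 110 - 90/8 = 110 - 1*45/4 = 110 - 45/4 = 395/4 ≈ 98.750)
K = 22450 (K = 20135 + 2315 = 22450)
K + k = 22450 + 395/4 = 90195/4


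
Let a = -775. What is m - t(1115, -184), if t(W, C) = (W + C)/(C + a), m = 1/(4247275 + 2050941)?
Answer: 837662865/862855592 ≈ 0.97080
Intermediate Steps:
m = 1/6298216 ≈ 1.5878e-7
t(W, C) = (C + W)/(-775 + C) (t(W, C) = (W + C)/(C - 775) = (C + W)/(-775 + C))
m - t(1115, -184) = 1/6298216 - (-184 + 1115)/(-775 - 184) = 1/6298216 - 931/(-959) = 1/6298216 - (-1)*931/959 = 1/6298216 - 1*(-133/137) = 1/6298216 + 133/137 = 837662865/862855592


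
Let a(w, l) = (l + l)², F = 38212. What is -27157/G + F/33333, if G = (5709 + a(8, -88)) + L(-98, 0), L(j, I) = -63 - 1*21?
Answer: 12033491/29756613 ≈ 0.40440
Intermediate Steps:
L(j, I) = -84 (L(j, I) = -63 - 21 = -84)
a(w, l) = 4*l² (a(w, l) = (2*l)² = 4*l²)
G = 36601 (G = (5709 + 4*(-88)²) - 84 = (5709 + 4*7744) - 84 = (5709 + 30976) - 84 = 36685 - 84 = 36601)
-27157/G + F/33333 = -27157/36601 + 38212/33333 = -27157*1/36601 + 38212*(1/33333) = -27157/36601 + 932/813 = 12033491/29756613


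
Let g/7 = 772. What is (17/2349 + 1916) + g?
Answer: 17194697/2349 ≈ 7320.0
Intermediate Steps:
g = 5404 (g = 7*772 = 5404)
(17/2349 + 1916) + g = (17/2349 + 1916) + 5404 = 4500701/2349 + 5404 = 17194697/2349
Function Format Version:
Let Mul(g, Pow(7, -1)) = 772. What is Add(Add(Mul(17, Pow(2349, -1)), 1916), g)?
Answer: Rational(17194697, 2349) ≈ 7320.0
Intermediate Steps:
g = 5404 (g = Mul(7, 772) = 5404)
Add(Add(Mul(17, Pow(2349, -1)), 1916), g) = Add(Add(Mul(17, Pow(2349, -1)), 1916), 5404) = Add(Add(Mul(17, Rational(1, 2349)), 1916), 5404) = Add(Add(Rational(17, 2349), 1916), 5404) = Add(Rational(4500701, 2349), 5404) = Rational(17194697, 2349)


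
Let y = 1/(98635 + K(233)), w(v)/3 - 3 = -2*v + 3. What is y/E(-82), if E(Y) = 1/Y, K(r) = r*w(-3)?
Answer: -82/107023 ≈ -0.00076619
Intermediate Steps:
w(v) = 18 - 6*v (w(v) = 9 + 3*(-2*v + 3) = 9 + 3*(3 - 2*v) = 9 + (9 - 6*v) = 18 - 6*v)
K(r) = 36*r (K(r) = r*(18 - 6*(-3)) = r*(18 + 18) = r*36 = 36*r)
y = 1/107023 (y = 1/(98635 + 36*233) = 1/(98635 + 8388) = 1/107023 ≈ 9.3438e-6)
y/E(-82) = 1/(107023*(1/(-82))) = 1/(107023*(-1/82)) = (1/107023)*(-82) = -82/107023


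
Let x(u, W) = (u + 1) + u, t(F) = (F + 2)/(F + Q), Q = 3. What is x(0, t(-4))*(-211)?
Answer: -211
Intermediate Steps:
t(F) = (2 + F)/(3 + F) (t(F) = (F + 2)/(F + 3) = (2 + F)/(3 + F))
x(u, W) = 1 + 2*u (x(u, W) = (1 + u) + u = 1 + 2*u)
x(0, t(-4))*(-211) = (1 + 2*0)*(-211) = (1 + 0)*(-211) = 1*(-211) = -211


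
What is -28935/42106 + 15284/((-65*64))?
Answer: -95489713/21895120 ≈ -4.3612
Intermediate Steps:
-28935/42106 + 15284/((-65*64)) = -28935*1/42106 + 15284/(-4160) = -28935/42106 + 15284*(-1/4160) = -28935/42106 - 3821/1040 = -95489713/21895120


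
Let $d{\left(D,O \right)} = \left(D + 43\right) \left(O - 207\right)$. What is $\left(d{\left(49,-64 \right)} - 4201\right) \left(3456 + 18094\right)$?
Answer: $-627816150$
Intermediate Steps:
$d{\left(D,O \right)} = \left(-207 + O\right) \left(43 + D\right)$ ($d{\left(D,O \right)} = \left(43 + D\right) \left(-207 + O\right) = \left(-207 + O\right) \left(43 + D\right)$)
$\left(d{\left(49,-64 \right)} - 4201\right) \left(3456 + 18094\right) = \left(\left(-8901 - 10143 + 43 \left(-64\right) + 49 \left(-64\right)\right) - 4201\right) \left(3456 + 18094\right) = \left(\left(-8901 - 10143 - 2752 - 3136\right) - 4201\right) 21550 = \left(-24932 - 4201\right) 21550 = \left(-29133\right) 21550 = -627816150$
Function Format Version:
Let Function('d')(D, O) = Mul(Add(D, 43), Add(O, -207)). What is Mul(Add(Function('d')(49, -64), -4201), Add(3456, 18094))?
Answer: -627816150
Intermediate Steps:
Function('d')(D, O) = Mul(Add(-207, O), Add(43, D)) (Function('d')(D, O) = Mul(Add(43, D), Add(-207, O)) = Mul(Add(-207, O), Add(43, D)))
Mul(Add(Function('d')(49, -64), -4201), Add(3456, 18094)) = Mul(Add(Add(-8901, Mul(-207, 49), Mul(43, -64), Mul(49, -64)), -4201), Add(3456, 18094)) = Mul(Add(Add(-8901, -10143, -2752, -3136), -4201), 21550) = Mul(Add(-24932, -4201), 21550) = Mul(-29133, 21550) = -627816150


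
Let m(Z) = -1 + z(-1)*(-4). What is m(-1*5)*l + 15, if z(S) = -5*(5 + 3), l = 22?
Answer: 3513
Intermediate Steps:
z(S) = -40 (z(S) = -5*8 = -40)
m(Z) = 159 (m(Z) = -1 - 40*(-4) = -1 + 160 = 159)
m(-1*5)*l + 15 = 159*22 + 15 = 3498 + 15 = 3513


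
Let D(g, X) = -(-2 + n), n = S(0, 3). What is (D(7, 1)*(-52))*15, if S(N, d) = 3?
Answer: 780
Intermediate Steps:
n = 3
D(g, X) = -1 (D(g, X) = -(-2 + 3) = -1*1 = -1)
(D(7, 1)*(-52))*15 = -1*(-52)*15 = 52*15 = 780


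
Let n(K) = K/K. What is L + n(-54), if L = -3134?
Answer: -3133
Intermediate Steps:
n(K) = 1
L + n(-54) = -3134 + 1 = -3133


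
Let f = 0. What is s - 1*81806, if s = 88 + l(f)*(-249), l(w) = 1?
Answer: -81967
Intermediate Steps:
s = -161 (s = 88 + 1*(-249) = 88 - 249 = -161)
s - 1*81806 = -161 - 1*81806 = -161 - 81806 = -81967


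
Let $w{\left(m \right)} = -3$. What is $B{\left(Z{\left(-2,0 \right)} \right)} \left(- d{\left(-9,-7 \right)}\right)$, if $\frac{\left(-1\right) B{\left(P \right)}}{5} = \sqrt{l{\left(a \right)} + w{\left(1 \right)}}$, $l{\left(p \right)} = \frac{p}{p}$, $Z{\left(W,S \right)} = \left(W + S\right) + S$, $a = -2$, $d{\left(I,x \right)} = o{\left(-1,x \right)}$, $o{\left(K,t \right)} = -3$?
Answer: $- 15 i \sqrt{2} \approx - 21.213 i$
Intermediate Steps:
$d{\left(I,x \right)} = -3$
$Z{\left(W,S \right)} = W + 2 S$ ($Z{\left(W,S \right)} = \left(S + W\right) + S = W + 2 S$)
$l{\left(p \right)} = 1$
$B{\left(P \right)} = - 5 i \sqrt{2}$ ($B{\left(P \right)} = - 5 \sqrt{1 - 3} = - 5 \sqrt{-2} = - 5 i \sqrt{2}$)
$B{\left(Z{\left(-2,0 \right)} \right)} \left(- d{\left(-9,-7 \right)}\right) = - 5 i \sqrt{2} \left(\left(-1\right) \left(-3\right)\right) = - 5 i \sqrt{2} \cdot 3 = - 15 i \sqrt{2}$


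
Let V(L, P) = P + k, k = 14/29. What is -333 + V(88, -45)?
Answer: -10948/29 ≈ -377.52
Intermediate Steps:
k = 14/29 (k = 14*(1/29) = 14/29 ≈ 0.48276)
V(L, P) = 14/29 + P (V(L, P) = P + 14/29 = 14/29 + P)
-333 + V(88, -45) = -333 + (14/29 - 45) = -333 - 1291/29 = -10948/29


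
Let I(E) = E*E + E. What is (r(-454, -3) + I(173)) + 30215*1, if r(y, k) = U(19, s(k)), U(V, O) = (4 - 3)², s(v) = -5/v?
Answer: 60318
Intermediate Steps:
I(E) = E + E² (I(E) = E² + E = E + E²)
U(V, O) = 1 (U(V, O) = 1² = 1)
r(y, k) = 1
(r(-454, -3) + I(173)) + 30215*1 = (1 + 173*(1 + 173)) + 30215*1 = (1 + 173*174) + 30215 = (1 + 30102) + 30215 = 30103 + 30215 = 60318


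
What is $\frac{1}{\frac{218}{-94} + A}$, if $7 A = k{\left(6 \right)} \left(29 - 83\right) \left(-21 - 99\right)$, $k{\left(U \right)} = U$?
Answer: $\frac{329}{1826597} \approx 0.00018012$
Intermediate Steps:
$A = \frac{38880}{7}$ ($A = \frac{6 \left(29 - 83\right) \left(-21 - 99\right)}{7} = \frac{6 \left(\left(-54\right) \left(-120\right)\right)}{7} = \frac{6 \cdot 6480}{7} = \frac{1}{7} \cdot 38880 = \frac{38880}{7} \approx 5554.3$)
$\frac{1}{\frac{218}{-94} + A} = \frac{1}{\frac{218}{-94} + \frac{38880}{7}} = \frac{1}{218 \left(- \frac{1}{94}\right) + \frac{38880}{7}} = \frac{1}{- \frac{109}{47} + \frac{38880}{7}} = \frac{1}{\frac{1826597}{329}} = \frac{329}{1826597}$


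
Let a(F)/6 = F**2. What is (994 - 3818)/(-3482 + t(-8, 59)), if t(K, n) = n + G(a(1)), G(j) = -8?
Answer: 2824/3431 ≈ 0.82308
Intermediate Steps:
a(F) = 6*F**2
t(K, n) = -8 + n (t(K, n) = n - 8 = -8 + n)
(994 - 3818)/(-3482 + t(-8, 59)) = (994 - 3818)/(-3482 + (-8 + 59)) = -2824/(-3482 + 51) = -2824/(-3431) = -2824*(-1/3431) = 2824/3431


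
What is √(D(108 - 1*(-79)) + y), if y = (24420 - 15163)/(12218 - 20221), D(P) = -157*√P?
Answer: √(-74083771 - 10055537413*√187)/8003 ≈ 46.348*I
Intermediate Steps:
y = -9257/8003 (y = 9257/(-8003) = 9257*(-1/8003) = -9257/8003 ≈ -1.1567)
√(D(108 - 1*(-79)) + y) = √(-157*√(108 - 1*(-79)) - 9257/8003) = √(-157*√(108 + 79) - 9257/8003) = √(-157*√187 - 9257/8003) = √(-9257/8003 - 157*√187)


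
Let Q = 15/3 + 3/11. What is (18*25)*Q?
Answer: 26100/11 ≈ 2372.7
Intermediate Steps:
Q = 58/11 (Q = 15*(⅓) + 3*(1/11) = 5 + 3/11 = 58/11 ≈ 5.2727)
(18*25)*Q = (18*25)*(58/11) = 450*(58/11) = 26100/11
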